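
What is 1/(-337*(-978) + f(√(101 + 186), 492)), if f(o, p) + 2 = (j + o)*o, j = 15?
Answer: 109957/36271604022 - 5*√287/36271604022 ≈ 3.0292e-6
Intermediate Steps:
f(o, p) = -2 + o*(15 + o) (f(o, p) = -2 + (15 + o)*o = -2 + o*(15 + o))
1/(-337*(-978) + f(√(101 + 186), 492)) = 1/(-337*(-978) + (-2 + (√(101 + 186))² + 15*√(101 + 186))) = 1/(329586 + (-2 + (√287)² + 15*√287)) = 1/(329586 + (-2 + 287 + 15*√287)) = 1/(329586 + (285 + 15*√287)) = 1/(329871 + 15*√287)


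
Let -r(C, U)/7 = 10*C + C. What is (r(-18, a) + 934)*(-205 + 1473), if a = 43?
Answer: 2941760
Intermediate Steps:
r(C, U) = -77*C (r(C, U) = -7*(10*C + C) = -77*C)
(r(-18, a) + 934)*(-205 + 1473) = (-77*(-18) + 934)*(-205 + 1473) = (1386 + 934)*1268 = 2320*1268 = 2941760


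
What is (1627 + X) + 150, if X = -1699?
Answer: 78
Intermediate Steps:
(1627 + X) + 150 = (1627 - 1699) + 150 = -72 + 150 = 78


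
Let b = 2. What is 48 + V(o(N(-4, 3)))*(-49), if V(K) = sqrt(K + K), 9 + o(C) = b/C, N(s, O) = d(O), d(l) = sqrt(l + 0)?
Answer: 48 - 49*sqrt(-162 + 12*sqrt(3))/3 ≈ 48.0 - 194.1*I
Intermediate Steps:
d(l) = sqrt(l)
N(s, O) = sqrt(O)
o(C) = -9 + 2/C
V(K) = sqrt(2)*sqrt(K) (V(K) = sqrt(2*K) = sqrt(2)*sqrt(K))
48 + V(o(N(-4, 3)))*(-49) = 48 + (sqrt(2)*sqrt(-9 + 2/(sqrt(3))))*(-49) = 48 + (sqrt(2)*sqrt(-9 + 2*(sqrt(3)/3)))*(-49) = 48 + (sqrt(2)*sqrt(-9 + 2*sqrt(3)/3))*(-49) = 48 - 49*sqrt(2)*sqrt(-9 + 2*sqrt(3)/3)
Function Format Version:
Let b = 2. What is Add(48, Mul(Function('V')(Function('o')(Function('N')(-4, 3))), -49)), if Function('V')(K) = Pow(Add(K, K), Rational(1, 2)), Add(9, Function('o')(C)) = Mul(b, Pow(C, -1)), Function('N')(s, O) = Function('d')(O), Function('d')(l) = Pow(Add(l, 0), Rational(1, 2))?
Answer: Add(48, Mul(Rational(-49, 3), Pow(Add(-162, Mul(12, Pow(3, Rational(1, 2)))), Rational(1, 2)))) ≈ Add(48.000, Mul(-194.10, I))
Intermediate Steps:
Function('d')(l) = Pow(l, Rational(1, 2))
Function('N')(s, O) = Pow(O, Rational(1, 2))
Function('o')(C) = Add(-9, Mul(2, Pow(C, -1)))
Function('V')(K) = Mul(Pow(2, Rational(1, 2)), Pow(K, Rational(1, 2))) (Function('V')(K) = Pow(Mul(2, K), Rational(1, 2)) = Mul(Pow(2, Rational(1, 2)), Pow(K, Rational(1, 2))))
Add(48, Mul(Function('V')(Function('o')(Function('N')(-4, 3))), -49)) = Add(48, Mul(Mul(Pow(2, Rational(1, 2)), Pow(Add(-9, Mul(2, Pow(Pow(3, Rational(1, 2)), -1))), Rational(1, 2))), -49)) = Add(48, Mul(Mul(Pow(2, Rational(1, 2)), Pow(Add(-9, Mul(2, Mul(Rational(1, 3), Pow(3, Rational(1, 2))))), Rational(1, 2))), -49)) = Add(48, Mul(Mul(Pow(2, Rational(1, 2)), Pow(Add(-9, Mul(Rational(2, 3), Pow(3, Rational(1, 2)))), Rational(1, 2))), -49)) = Add(48, Mul(-49, Pow(2, Rational(1, 2)), Pow(Add(-9, Mul(Rational(2, 3), Pow(3, Rational(1, 2)))), Rational(1, 2))))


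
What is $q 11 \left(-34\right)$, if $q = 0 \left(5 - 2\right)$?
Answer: $0$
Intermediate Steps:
$q = 0$ ($q = 0 \cdot 3 = 0$)
$q 11 \left(-34\right) = 0 \cdot 11 \left(-34\right) = 0 \left(-34\right) = 0$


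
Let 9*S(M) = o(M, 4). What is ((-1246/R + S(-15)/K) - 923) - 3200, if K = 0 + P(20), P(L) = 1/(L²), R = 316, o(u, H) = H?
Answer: -5615713/1422 ≈ -3949.2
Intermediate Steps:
S(M) = 4/9 (S(M) = (⅑)*4 = 4/9)
P(L) = L⁻²
K = 1/400 (K = 0 + 20⁻² = 0 + 1/400 = 1/400 ≈ 0.0025000)
((-1246/R + S(-15)/K) - 923) - 3200 = ((-1246/316 + 4/(9*(1/400))) - 923) - 3200 = ((-1246*1/316 + (4/9)*400) - 923) - 3200 = ((-623/158 + 1600/9) - 923) - 3200 = (247193/1422 - 923) - 3200 = -1065313/1422 - 3200 = -5615713/1422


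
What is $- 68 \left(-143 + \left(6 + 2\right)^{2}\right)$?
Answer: $5372$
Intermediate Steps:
$- 68 \left(-143 + \left(6 + 2\right)^{2}\right) = - 68 \left(-143 + 8^{2}\right) = - 68 \left(-143 + 64\right) = \left(-68\right) \left(-79\right) = 5372$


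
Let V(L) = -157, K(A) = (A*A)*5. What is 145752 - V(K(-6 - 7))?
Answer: 145909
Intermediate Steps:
K(A) = 5*A² (K(A) = A²*5 = 5*A²)
145752 - V(K(-6 - 7)) = 145752 - 1*(-157) = 145752 + 157 = 145909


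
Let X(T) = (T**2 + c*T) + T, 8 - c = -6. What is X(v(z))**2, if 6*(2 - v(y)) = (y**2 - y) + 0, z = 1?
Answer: 1156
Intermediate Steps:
c = 14 (c = 8 - 1*(-6) = 8 + 6 = 14)
v(y) = 2 - y**2/6 + y/6 (v(y) = 2 - ((y**2 - y) + 0)/6 = 2 - (y**2 - y)/6 = 2 + (-y**2/6 + y/6) = 2 - y**2/6 + y/6)
X(T) = T**2 + 15*T (X(T) = (T**2 + 14*T) + T = T**2 + 15*T)
X(v(z))**2 = ((2 - 1/6*1**2 + (1/6)*1)*(15 + (2 - 1/6*1**2 + (1/6)*1)))**2 = ((2 - 1/6*1 + 1/6)*(15 + (2 - 1/6*1 + 1/6)))**2 = ((2 - 1/6 + 1/6)*(15 + (2 - 1/6 + 1/6)))**2 = (2*(15 + 2))**2 = (2*17)**2 = 34**2 = 1156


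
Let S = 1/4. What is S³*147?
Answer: 147/64 ≈ 2.2969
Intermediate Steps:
S = ¼ ≈ 0.25000
S³*147 = (¼)³*147 = (1/64)*147 = 147/64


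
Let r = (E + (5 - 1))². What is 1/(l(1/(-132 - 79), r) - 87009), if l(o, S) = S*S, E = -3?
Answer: -1/87008 ≈ -1.1493e-5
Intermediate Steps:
r = 1 (r = (-3 + (5 - 1))² = (-3 + 4)² = 1² = 1)
l(o, S) = S²
1/(l(1/(-132 - 79), r) - 87009) = 1/(1² - 87009) = 1/(1 - 87009) = 1/(-87008) = -1/87008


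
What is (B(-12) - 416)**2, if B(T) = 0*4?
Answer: 173056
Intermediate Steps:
B(T) = 0
(B(-12) - 416)**2 = (0 - 416)**2 = (-416)**2 = 173056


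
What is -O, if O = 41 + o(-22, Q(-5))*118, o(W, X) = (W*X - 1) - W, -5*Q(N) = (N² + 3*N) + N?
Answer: -5115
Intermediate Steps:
Q(N) = -4*N/5 - N²/5 (Q(N) = -((N² + 3*N) + N)/5 = -(N² + 4*N)/5 = -4*N/5 - N²/5)
o(W, X) = -1 - W + W*X (o(W, X) = (-1 + W*X) - W = -1 - W + W*X)
O = 5115 (O = 41 + (-1 - 1*(-22) - (-22)*(-5)*(4 - 5)/5)*118 = 41 + (-1 + 22 - (-22)*(-5)*(-1)/5)*118 = 41 + (-1 + 22 - 22*(-1))*118 = 41 + (-1 + 22 + 22)*118 = 41 + 43*118 = 41 + 5074 = 5115)
-O = -1*5115 = -5115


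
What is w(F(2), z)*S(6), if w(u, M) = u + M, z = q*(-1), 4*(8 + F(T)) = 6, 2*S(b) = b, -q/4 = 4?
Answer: 57/2 ≈ 28.500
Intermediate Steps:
q = -16 (q = -4*4 = -16)
S(b) = b/2
F(T) = -13/2 (F(T) = -8 + (¼)*6 = -8 + 3/2 = -13/2)
z = 16 (z = -16*(-1) = 16)
w(u, M) = M + u
w(F(2), z)*S(6) = (16 - 13/2)*((½)*6) = (19/2)*3 = 57/2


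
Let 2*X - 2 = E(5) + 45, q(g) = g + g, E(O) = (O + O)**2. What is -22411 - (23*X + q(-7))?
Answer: -48175/2 ≈ -24088.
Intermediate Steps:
E(O) = 4*O**2 (E(O) = (2*O)**2 = 4*O**2)
q(g) = 2*g
X = 147/2 (X = 1 + (4*5**2 + 45)/2 = 1 + (4*25 + 45)/2 = 1 + (100 + 45)/2 = 1 + (1/2)*145 = 1 + 145/2 = 147/2 ≈ 73.500)
-22411 - (23*X + q(-7)) = -22411 - (23*(147/2) + 2*(-7)) = -22411 - (3381/2 - 14) = -22411 - 1*3353/2 = -22411 - 3353/2 = -48175/2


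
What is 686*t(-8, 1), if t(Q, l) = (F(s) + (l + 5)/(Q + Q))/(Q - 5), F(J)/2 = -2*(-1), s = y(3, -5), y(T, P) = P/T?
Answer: -9947/52 ≈ -191.29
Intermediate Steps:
s = -5/3 ≈ -1.6667
F(J) = 4 (F(J) = 2*(-2*(-1)) = 2*2 = 4)
t(Q, l) = (4 + (5 + l)/(2*Q))/(-5 + Q) (t(Q, l) = (4 + (l + 5)/(Q + Q))/(Q - 5) = (4 + (5 + l)/((2*Q)))/(-5 + Q) = (4 + (5 + l)*(1/(2*Q)))/(-5 + Q) = (4 + (5 + l)/(2*Q))/(-5 + Q))
686*t(-8, 1) = 686*((½)*(5 + 1 + 8*(-8))/(-8*(-5 - 8))) = 686*((½)*(-⅛)*(5 + 1 - 64)/(-13)) = 686*((½)*(-⅛)*(-1/13)*(-58)) = 686*(-29/104) = -9947/52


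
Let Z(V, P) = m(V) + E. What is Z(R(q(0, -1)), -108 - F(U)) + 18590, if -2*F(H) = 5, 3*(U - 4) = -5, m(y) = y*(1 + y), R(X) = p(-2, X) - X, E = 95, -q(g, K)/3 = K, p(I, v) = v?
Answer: 18685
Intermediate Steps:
q(g, K) = -3*K
R(X) = 0 (R(X) = X - X = 0)
U = 7/3 (U = 4 + (⅓)*(-5) = 4 - 5/3 = 7/3 ≈ 2.3333)
F(H) = -5/2 (F(H) = -½*5 = -5/2)
Z(V, P) = 95 + V*(1 + V) (Z(V, P) = V*(1 + V) + 95 = 95 + V*(1 + V))
Z(R(q(0, -1)), -108 - F(U)) + 18590 = (95 + 0*(1 + 0)) + 18590 = (95 + 0*1) + 18590 = (95 + 0) + 18590 = 95 + 18590 = 18685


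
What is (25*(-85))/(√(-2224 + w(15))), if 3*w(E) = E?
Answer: 2125*I*√2219/2219 ≈ 45.111*I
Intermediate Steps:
w(E) = E/3
(25*(-85))/(√(-2224 + w(15))) = (25*(-85))/(√(-2224 + (⅓)*15)) = -2125/√(-2224 + 5) = -2125*(-I*√2219/2219) = -(-2125)*I*√2219/2219 = 2125*I*√2219/2219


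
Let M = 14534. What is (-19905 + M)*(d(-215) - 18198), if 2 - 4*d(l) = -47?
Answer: 390702653/4 ≈ 9.7676e+7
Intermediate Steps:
d(l) = 49/4 (d(l) = ½ - ¼*(-47) = ½ + 47/4 = 49/4)
(-19905 + M)*(d(-215) - 18198) = (-19905 + 14534)*(49/4 - 18198) = -5371*(-72743/4) = 390702653/4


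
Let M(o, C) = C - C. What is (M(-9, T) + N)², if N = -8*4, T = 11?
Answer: 1024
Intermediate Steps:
N = -32
M(o, C) = 0
(M(-9, T) + N)² = (0 - 32)² = (-32)² = 1024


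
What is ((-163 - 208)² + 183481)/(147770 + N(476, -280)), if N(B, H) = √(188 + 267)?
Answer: 1355777084/623884927 - 321122*√455/21835972445 ≈ 2.1728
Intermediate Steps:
N(B, H) = √455
((-163 - 208)² + 183481)/(147770 + N(476, -280)) = ((-163 - 208)² + 183481)/(147770 + √455) = ((-371)² + 183481)/(147770 + √455) = (137641 + 183481)/(147770 + √455) = 321122/(147770 + √455)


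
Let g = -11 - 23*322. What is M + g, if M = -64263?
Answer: -71680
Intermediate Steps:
g = -7417 (g = -11 - 7406 = -7417)
M + g = -64263 - 7417 = -71680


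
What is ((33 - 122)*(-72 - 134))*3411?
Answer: 62537274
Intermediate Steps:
((33 - 122)*(-72 - 134))*3411 = -89*(-206)*3411 = 18334*3411 = 62537274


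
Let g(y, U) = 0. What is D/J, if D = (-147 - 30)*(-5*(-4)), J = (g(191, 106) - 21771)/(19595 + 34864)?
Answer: 363060/41 ≈ 8855.1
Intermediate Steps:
J = -2419/6051 (J = (0 - 21771)/(19595 + 34864) = -21771/54459 = -21771*1/54459 = -2419/6051 ≈ -0.39977)
D = -3540 (D = -177*20 = -3540)
D/J = -3540/(-2419/6051) = -3540*(-6051/2419) = 363060/41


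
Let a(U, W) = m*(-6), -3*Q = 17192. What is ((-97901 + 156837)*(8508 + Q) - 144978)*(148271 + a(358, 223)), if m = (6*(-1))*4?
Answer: 72815340288470/3 ≈ 2.4272e+13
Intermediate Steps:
Q = -17192/3 (Q = -⅓*17192 = -17192/3 ≈ -5730.7)
m = -24 (m = -6*4 = -24)
a(U, W) = 144 (a(U, W) = -24*(-6) = 144)
((-97901 + 156837)*(8508 + Q) - 144978)*(148271 + a(358, 223)) = ((-97901 + 156837)*(8508 - 17192/3) - 144978)*(148271 + 144) = (58936*(8332/3) - 144978)*148415 = (491054752/3 - 144978)*148415 = (490619818/3)*148415 = 72815340288470/3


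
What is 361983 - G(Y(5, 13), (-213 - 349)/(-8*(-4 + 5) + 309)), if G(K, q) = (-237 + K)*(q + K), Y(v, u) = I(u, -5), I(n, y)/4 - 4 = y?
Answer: 108531277/301 ≈ 3.6057e+5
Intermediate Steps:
I(n, y) = 16 + 4*y
Y(v, u) = -4 (Y(v, u) = 16 + 4*(-5) = 16 - 20 = -4)
G(K, q) = (-237 + K)*(K + q)
361983 - G(Y(5, 13), (-213 - 349)/(-8*(-4 + 5) + 309)) = 361983 - ((-4)² - 237*(-4) - 237*(-213 - 349)/(-8*(-4 + 5) + 309) - 4*(-213 - 349)/(-8*(-4 + 5) + 309)) = 361983 - (16 + 948 - (-133194)/(-8*1 + 309) - (-2248)/(-8*1 + 309)) = 361983 - (16 + 948 - (-133194)/(-8 + 309) - (-2248)/(-8 + 309)) = 361983 - (16 + 948 - (-133194)/301 - (-2248)/301) = 361983 - (16 + 948 - 237*(-562/301) - 4*(-562/301)) = 361983 - (16 + 948 + 133194/301 + 2248/301) = 361983 - 1*425606/301 = 361983 - 425606/301 = 108531277/301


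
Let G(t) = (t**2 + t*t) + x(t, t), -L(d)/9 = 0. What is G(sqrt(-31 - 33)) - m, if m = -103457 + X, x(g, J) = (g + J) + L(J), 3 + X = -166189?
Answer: 269521 + 16*I ≈ 2.6952e+5 + 16.0*I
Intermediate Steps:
X = -166192 (X = -3 - 166189 = -166192)
L(d) = 0 (L(d) = -9*0 = 0)
x(g, J) = J + g (x(g, J) = (g + J) + 0 = (J + g) + 0 = J + g)
G(t) = 2*t + 2*t**2 (G(t) = (t**2 + t*t) + (t + t) = (t**2 + t**2) + 2*t = 2*t**2 + 2*t = 2*t + 2*t**2)
m = -269649 (m = -103457 - 166192 = -269649)
G(sqrt(-31 - 33)) - m = 2*sqrt(-31 - 33)*(1 + sqrt(-31 - 33)) - 1*(-269649) = 2*sqrt(-64)*(1 + sqrt(-64)) + 269649 = 2*(8*I)*(1 + 8*I) + 269649 = 16*I*(1 + 8*I) + 269649 = 269649 + 16*I*(1 + 8*I)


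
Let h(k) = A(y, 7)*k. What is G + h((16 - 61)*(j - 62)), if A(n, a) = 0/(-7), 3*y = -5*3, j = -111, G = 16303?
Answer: 16303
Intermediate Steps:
y = -5 (y = (-5*3)/3 = (1/3)*(-15) = -5)
A(n, a) = 0 (A(n, a) = 0*(-1/7) = 0)
h(k) = 0 (h(k) = 0*k = 0)
G + h((16 - 61)*(j - 62)) = 16303 + 0 = 16303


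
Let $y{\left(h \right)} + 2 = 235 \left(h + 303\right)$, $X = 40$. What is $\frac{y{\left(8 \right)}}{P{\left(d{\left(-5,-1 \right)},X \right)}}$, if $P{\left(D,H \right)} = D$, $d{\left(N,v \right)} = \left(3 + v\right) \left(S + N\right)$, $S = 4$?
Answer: $- \frac{73083}{2} \approx -36542.0$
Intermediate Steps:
$d{\left(N,v \right)} = \left(3 + v\right) \left(4 + N\right)$
$y{\left(h \right)} = 71203 + 235 h$ ($y{\left(h \right)} = -2 + 235 \left(h + 303\right) = -2 + 235 \left(303 + h\right) = -2 + \left(71205 + 235 h\right) = 71203 + 235 h$)
$\frac{y{\left(8 \right)}}{P{\left(d{\left(-5,-1 \right)},X \right)}} = \frac{71203 + 235 \cdot 8}{12 + 3 \left(-5\right) + 4 \left(-1\right) - -5} = \frac{71203 + 1880}{12 - 15 - 4 + 5} = \frac{73083}{-2} = 73083 \left(- \frac{1}{2}\right) = - \frac{73083}{2}$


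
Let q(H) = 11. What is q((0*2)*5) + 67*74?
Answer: 4969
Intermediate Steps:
q((0*2)*5) + 67*74 = 11 + 67*74 = 11 + 4958 = 4969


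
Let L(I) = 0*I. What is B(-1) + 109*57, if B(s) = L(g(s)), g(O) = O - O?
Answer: 6213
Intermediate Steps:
g(O) = 0
L(I) = 0
B(s) = 0
B(-1) + 109*57 = 0 + 109*57 = 0 + 6213 = 6213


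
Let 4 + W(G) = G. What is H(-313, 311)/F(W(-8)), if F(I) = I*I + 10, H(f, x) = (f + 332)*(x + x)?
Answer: 5909/77 ≈ 76.740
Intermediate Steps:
H(f, x) = 2*x*(332 + f) (H(f, x) = (332 + f)*(2*x) = 2*x*(332 + f))
W(G) = -4 + G
F(I) = 10 + I**2 (F(I) = I**2 + 10 = 10 + I**2)
H(-313, 311)/F(W(-8)) = (2*311*(332 - 313))/(10 + (-4 - 8)**2) = (2*311*19)/(10 + (-12)**2) = 11818/(10 + 144) = 11818/154 = 11818*(1/154) = 5909/77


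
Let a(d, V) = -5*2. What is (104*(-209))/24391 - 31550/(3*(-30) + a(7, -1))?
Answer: 15347249/48782 ≈ 314.61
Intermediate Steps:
a(d, V) = -10
(104*(-209))/24391 - 31550/(3*(-30) + a(7, -1)) = (104*(-209))/24391 - 31550/(3*(-30) - 10) = -21736*1/24391 - 31550/(-90 - 10) = -21736/24391 - 31550/(-100) = -21736/24391 - 31550*(-1/100) = -21736/24391 + 631/2 = 15347249/48782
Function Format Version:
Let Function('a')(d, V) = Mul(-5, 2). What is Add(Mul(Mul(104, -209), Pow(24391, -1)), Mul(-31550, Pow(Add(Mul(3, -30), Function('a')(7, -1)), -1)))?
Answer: Rational(15347249, 48782) ≈ 314.61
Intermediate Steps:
Function('a')(d, V) = -10
Add(Mul(Mul(104, -209), Pow(24391, -1)), Mul(-31550, Pow(Add(Mul(3, -30), Function('a')(7, -1)), -1))) = Add(Mul(Mul(104, -209), Pow(24391, -1)), Mul(-31550, Pow(Add(Mul(3, -30), -10), -1))) = Add(Mul(-21736, Rational(1, 24391)), Mul(-31550, Pow(Add(-90, -10), -1))) = Add(Rational(-21736, 24391), Mul(-31550, Pow(-100, -1))) = Add(Rational(-21736, 24391), Mul(-31550, Rational(-1, 100))) = Add(Rational(-21736, 24391), Rational(631, 2)) = Rational(15347249, 48782)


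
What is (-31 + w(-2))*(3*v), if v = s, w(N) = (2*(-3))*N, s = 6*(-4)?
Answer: 1368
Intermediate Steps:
s = -24
w(N) = -6*N
v = -24
(-31 + w(-2))*(3*v) = (-31 - 6*(-2))*(3*(-24)) = (-31 + 12)*(-72) = -19*(-72) = 1368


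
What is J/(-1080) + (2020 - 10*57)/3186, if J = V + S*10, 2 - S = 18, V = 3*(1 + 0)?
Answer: 38263/63720 ≈ 0.60049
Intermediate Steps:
V = 3 (V = 3*1 = 3)
S = -16 (S = 2 - 1*18 = 2 - 18 = -16)
J = -157 (J = 3 - 16*10 = 3 - 160 = -157)
J/(-1080) + (2020 - 10*57)/3186 = -157/(-1080) + (2020 - 10*57)/3186 = -157*(-1/1080) + (2020 - 1*570)*(1/3186) = 157/1080 + (2020 - 570)*(1/3186) = 157/1080 + 1450*(1/3186) = 157/1080 + 725/1593 = 38263/63720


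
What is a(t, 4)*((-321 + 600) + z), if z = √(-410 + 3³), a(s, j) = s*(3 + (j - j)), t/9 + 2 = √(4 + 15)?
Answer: -27*(2 - √19)*(279 + I*√383) ≈ 17770.0 + 1246.4*I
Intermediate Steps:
t = -18 + 9*√19 (t = -18 + 9*√(4 + 15) = -18 + 9*√19 ≈ 21.230)
a(s, j) = 3*s (a(s, j) = s*(3 + 0) = s*3 = 3*s)
z = I*√383 (z = √(-410 + 27) = √(-383) = I*√383 ≈ 19.57*I)
a(t, 4)*((-321 + 600) + z) = (3*(-18 + 9*√19))*((-321 + 600) + I*√383) = (-54 + 27*√19)*(279 + I*√383)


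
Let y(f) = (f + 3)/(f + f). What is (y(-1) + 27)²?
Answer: 676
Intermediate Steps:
y(f) = (3 + f)/(2*f) (y(f) = (3 + f)/((2*f)) = (3 + f)*(1/(2*f)) = (3 + f)/(2*f))
(y(-1) + 27)² = ((½)*(3 - 1)/(-1) + 27)² = ((½)*(-1)*2 + 27)² = (-1 + 27)² = 26² = 676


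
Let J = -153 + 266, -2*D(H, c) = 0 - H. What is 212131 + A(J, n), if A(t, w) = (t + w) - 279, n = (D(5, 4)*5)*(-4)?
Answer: 211915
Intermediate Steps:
D(H, c) = H/2 (D(H, c) = -(0 - H)/2 = -(-1)*H/2 = H/2)
J = 113
n = -50 (n = (((½)*5)*5)*(-4) = ((5/2)*5)*(-4) = (25/2)*(-4) = -50)
A(t, w) = -279 + t + w
212131 + A(J, n) = 212131 + (-279 + 113 - 50) = 212131 - 216 = 211915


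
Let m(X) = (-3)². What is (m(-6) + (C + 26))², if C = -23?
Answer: 144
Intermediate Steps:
m(X) = 9
(m(-6) + (C + 26))² = (9 + (-23 + 26))² = (9 + 3)² = 12² = 144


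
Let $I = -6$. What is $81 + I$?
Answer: $75$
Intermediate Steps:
$81 + I = 81 - 6 = 75$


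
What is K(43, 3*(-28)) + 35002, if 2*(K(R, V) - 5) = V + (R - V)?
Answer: 70057/2 ≈ 35029.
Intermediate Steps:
K(R, V) = 5 + R/2 (K(R, V) = 5 + (V + (R - V))/2 = 5 + R/2)
K(43, 3*(-28)) + 35002 = (5 + (½)*43) + 35002 = (5 + 43/2) + 35002 = 53/2 + 35002 = 70057/2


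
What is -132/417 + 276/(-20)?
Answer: -9811/695 ≈ -14.117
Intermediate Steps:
-132/417 + 276/(-20) = -132*1/417 + 276*(-1/20) = -44/139 - 69/5 = -9811/695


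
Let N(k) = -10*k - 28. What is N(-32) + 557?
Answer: 849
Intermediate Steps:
N(k) = -28 - 10*k
N(-32) + 557 = (-28 - 10*(-32)) + 557 = (-28 + 320) + 557 = 292 + 557 = 849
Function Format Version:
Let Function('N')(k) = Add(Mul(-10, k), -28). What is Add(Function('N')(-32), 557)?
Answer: 849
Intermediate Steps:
Function('N')(k) = Add(-28, Mul(-10, k))
Add(Function('N')(-32), 557) = Add(Add(-28, Mul(-10, -32)), 557) = Add(Add(-28, 320), 557) = Add(292, 557) = 849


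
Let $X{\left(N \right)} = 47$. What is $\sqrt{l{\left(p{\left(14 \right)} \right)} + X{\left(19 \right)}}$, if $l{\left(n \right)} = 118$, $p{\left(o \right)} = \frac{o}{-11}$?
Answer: $\sqrt{165} \approx 12.845$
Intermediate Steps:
$p{\left(o \right)} = - \frac{o}{11}$ ($p{\left(o \right)} = o \left(- \frac{1}{11}\right) = - \frac{o}{11}$)
$\sqrt{l{\left(p{\left(14 \right)} \right)} + X{\left(19 \right)}} = \sqrt{118 + 47} = \sqrt{165}$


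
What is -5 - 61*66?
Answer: -4031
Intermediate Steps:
-5 - 61*66 = -5 - 4026 = -4031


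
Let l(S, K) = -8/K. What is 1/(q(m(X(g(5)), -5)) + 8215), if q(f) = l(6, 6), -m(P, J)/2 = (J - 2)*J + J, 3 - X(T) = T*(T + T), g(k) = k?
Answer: 3/24641 ≈ 0.00012175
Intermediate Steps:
X(T) = 3 - 2*T**2 (X(T) = 3 - T*(T + T) = 3 - T*2*T = 3 - 2*T**2)
m(P, J) = -2*J - 2*J*(-2 + J) (m(P, J) = -2*((J - 2)*J + J) = -2*((-2 + J)*J + J) = -2*(J*(-2 + J) + J) = -2*(J + J*(-2 + J)) = -2*J - 2*J*(-2 + J))
q(f) = -4/3 (q(f) = -8/6 = -8*1/6 = -4/3)
1/(q(m(X(g(5)), -5)) + 8215) = 1/(-4/3 + 8215) = 1/(24641/3) = 3/24641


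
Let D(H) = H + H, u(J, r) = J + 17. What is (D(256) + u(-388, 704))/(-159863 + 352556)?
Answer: 47/64231 ≈ 0.00073173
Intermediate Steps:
u(J, r) = 17 + J
D(H) = 2*H
(D(256) + u(-388, 704))/(-159863 + 352556) = (2*256 + (17 - 388))/(-159863 + 352556) = (512 - 371)/192693 = 141*(1/192693) = 47/64231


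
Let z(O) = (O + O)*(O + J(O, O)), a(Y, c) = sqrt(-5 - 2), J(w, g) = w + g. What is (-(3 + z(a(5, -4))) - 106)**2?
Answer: 4489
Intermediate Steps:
J(w, g) = g + w
a(Y, c) = I*sqrt(7) (a(Y, c) = sqrt(-7) = I*sqrt(7))
z(O) = 6*O**2 (z(O) = (O + O)*(O + (O + O)) = (2*O)*(O + 2*O) = (2*O)*(3*O) = 6*O**2)
(-(3 + z(a(5, -4))) - 106)**2 = (-(3 + 6*(I*sqrt(7))**2) - 106)**2 = (-(3 + 6*(-7)) - 106)**2 = (-(3 - 42) - 106)**2 = (-1*(-39) - 106)**2 = (39 - 106)**2 = (-67)**2 = 4489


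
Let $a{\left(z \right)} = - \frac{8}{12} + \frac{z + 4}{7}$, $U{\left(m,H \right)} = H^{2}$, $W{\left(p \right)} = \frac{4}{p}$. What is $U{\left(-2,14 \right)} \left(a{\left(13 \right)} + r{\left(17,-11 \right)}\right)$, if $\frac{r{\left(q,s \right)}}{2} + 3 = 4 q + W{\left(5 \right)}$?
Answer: $\frac{392084}{15} \approx 26139.0$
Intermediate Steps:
$r{\left(q,s \right)} = - \frac{22}{5} + 8 q$ ($r{\left(q,s \right)} = -6 + 2 \left(4 q + \frac{4}{5}\right) = -6 + 2 \left(\frac{4}{5} + 4 q\right) = -6 + \left(\frac{8}{5} + 8 q\right) = - \frac{22}{5} + 8 q$)
$a{\left(z \right)} = - \frac{2}{21} + \frac{z}{7}$ ($a{\left(z \right)} = \left(-8\right) \frac{1}{12} + \left(4 + z\right) \frac{1}{7} = - \frac{2}{3} + \left(\frac{4}{7} + \frac{z}{7}\right) = - \frac{2}{21} + \frac{z}{7}$)
$U{\left(-2,14 \right)} \left(a{\left(13 \right)} + r{\left(17,-11 \right)}\right) = 14^{2} \left(\left(- \frac{2}{21} + \frac{1}{7} \cdot 13\right) + \left(- \frac{22}{5} + 8 \cdot 17\right)\right) = 196 \left(\left(- \frac{2}{21} + \frac{13}{7}\right) + \left(- \frac{22}{5} + 136\right)\right) = 196 \left(\frac{37}{21} + \frac{658}{5}\right) = 196 \cdot \frac{14003}{105} = \frac{392084}{15}$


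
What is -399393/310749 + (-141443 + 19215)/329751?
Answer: -56560823305/34156597833 ≈ -1.6559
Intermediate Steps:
-399393/310749 + (-141443 + 19215)/329751 = -399393*1/310749 - 122228*1/329751 = -133131/103583 - 122228/329751 = -56560823305/34156597833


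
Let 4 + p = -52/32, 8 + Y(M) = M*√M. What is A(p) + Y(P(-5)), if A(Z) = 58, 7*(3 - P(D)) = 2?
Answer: 50 + 19*√133/49 ≈ 54.472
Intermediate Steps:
P(D) = 19/7 (P(D) = 3 - ⅐*2 = 3 - 2/7 = 19/7)
Y(M) = -8 + M^(3/2) (Y(M) = -8 + M*√M = -8 + M^(3/2))
p = -45/8 (p = -4 - 52/32 = -4 - 52*1/32 = -4 - 13/8 = -45/8 ≈ -5.6250)
A(p) + Y(P(-5)) = 58 + (-8 + (19/7)^(3/2)) = 58 + (-8 + 19*√133/49) = 50 + 19*√133/49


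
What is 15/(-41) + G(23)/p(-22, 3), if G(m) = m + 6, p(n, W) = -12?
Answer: -1369/492 ≈ -2.7825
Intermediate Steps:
G(m) = 6 + m
15/(-41) + G(23)/p(-22, 3) = 15/(-41) + (6 + 23)/(-12) = 15*(-1/41) + 29*(-1/12) = -15/41 - 29/12 = -1369/492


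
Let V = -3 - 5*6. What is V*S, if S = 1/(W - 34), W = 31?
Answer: 11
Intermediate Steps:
V = -33 (V = -3 - 30 = -33)
S = -1/3 (S = 1/(31 - 34) = 1/(-3) = -1/3 ≈ -0.33333)
V*S = -33*(-1/3) = 11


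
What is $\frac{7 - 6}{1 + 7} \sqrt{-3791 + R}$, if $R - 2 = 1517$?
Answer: $\frac{i \sqrt{142}}{2} \approx 5.9582 i$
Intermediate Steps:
$R = 1519$ ($R = 2 + 1517 = 1519$)
$\frac{7 - 6}{1 + 7} \sqrt{-3791 + R} = \frac{7 - 6}{1 + 7} \sqrt{-3791 + 1519} = 1 \cdot \frac{1}{8} \sqrt{-2272} = 1 \cdot \frac{1}{8} \cdot 4 i \sqrt{142} = \frac{4 i \sqrt{142}}{8} = \frac{i \sqrt{142}}{2}$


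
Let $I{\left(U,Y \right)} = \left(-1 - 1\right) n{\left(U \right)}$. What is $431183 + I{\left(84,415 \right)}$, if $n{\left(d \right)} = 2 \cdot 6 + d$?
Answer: $430991$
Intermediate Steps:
$n{\left(d \right)} = 12 + d$
$I{\left(U,Y \right)} = -24 - 2 U$ ($I{\left(U,Y \right)} = \left(-1 - 1\right) \left(12 + U\right) = - 2 \left(12 + U\right) = -24 - 2 U$)
$431183 + I{\left(84,415 \right)} = 431183 - 192 = 430991$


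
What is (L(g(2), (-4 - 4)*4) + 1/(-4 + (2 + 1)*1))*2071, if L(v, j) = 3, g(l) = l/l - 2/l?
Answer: 4142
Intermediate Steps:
g(l) = 1 - 2/l
(L(g(2), (-4 - 4)*4) + 1/(-4 + (2 + 1)*1))*2071 = (3 + 1/(-4 + (2 + 1)*1))*2071 = (3 + 1/(-4 + 3*1))*2071 = (3 + 1/(-4 + 3))*2071 = (3 + 1/(-1))*2071 = (3 - 1)*2071 = 2*2071 = 4142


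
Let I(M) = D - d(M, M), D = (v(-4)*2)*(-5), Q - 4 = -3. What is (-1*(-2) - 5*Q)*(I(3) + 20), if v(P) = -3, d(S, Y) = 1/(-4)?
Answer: -603/4 ≈ -150.75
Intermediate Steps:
Q = 1 (Q = 4 - 3 = 1)
d(S, Y) = -¼
D = 30 (D = -3*2*(-5) = -6*(-5) = 30)
I(M) = 121/4 (I(M) = 30 - 1*(-¼) = 30 + ¼ = 121/4)
(-1*(-2) - 5*Q)*(I(3) + 20) = (-1*(-2) - 5*1)*(121/4 + 20) = (2 - 5)*(201/4) = -3*201/4 = -603/4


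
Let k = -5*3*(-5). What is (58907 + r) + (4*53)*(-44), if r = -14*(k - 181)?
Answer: 51063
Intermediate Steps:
k = 75 (k = -15*(-5) = 75)
r = 1484 (r = -14*(75 - 181) = -14*(-106) = 1484)
(58907 + r) + (4*53)*(-44) = (58907 + 1484) + (4*53)*(-44) = 60391 + 212*(-44) = 60391 - 9328 = 51063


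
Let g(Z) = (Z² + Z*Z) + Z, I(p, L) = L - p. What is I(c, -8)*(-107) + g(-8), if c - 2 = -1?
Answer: 1083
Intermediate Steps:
c = 1 (c = 2 - 1 = 1)
g(Z) = Z + 2*Z² (g(Z) = (Z² + Z²) + Z = 2*Z² + Z = Z + 2*Z²)
I(c, -8)*(-107) + g(-8) = (-8 - 1*1)*(-107) - 8*(1 + 2*(-8)) = (-8 - 1)*(-107) - 8*(1 - 16) = -9*(-107) - 8*(-15) = 963 + 120 = 1083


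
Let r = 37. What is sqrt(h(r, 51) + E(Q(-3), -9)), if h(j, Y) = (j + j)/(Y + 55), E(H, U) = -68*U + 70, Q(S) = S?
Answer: sqrt(1917699)/53 ≈ 26.128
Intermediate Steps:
E(H, U) = 70 - 68*U
h(j, Y) = 2*j/(55 + Y) (h(j, Y) = (2*j)/(55 + Y) = 2*j/(55 + Y))
sqrt(h(r, 51) + E(Q(-3), -9)) = sqrt(2*37/(55 + 51) + (70 - 68*(-9))) = sqrt(2*37/106 + (70 + 612)) = sqrt(2*37*(1/106) + 682) = sqrt(37/53 + 682) = sqrt(36183/53) = sqrt(1917699)/53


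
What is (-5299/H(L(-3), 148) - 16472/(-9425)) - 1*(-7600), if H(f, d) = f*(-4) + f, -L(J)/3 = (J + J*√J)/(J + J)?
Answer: 42748049/5850 + 5299*I*√3/18 ≈ 7307.4 + 509.9*I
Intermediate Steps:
L(J) = -3*(J + J^(3/2))/(2*J) (L(J) = -3*(J + J*√J)/(J + J) = -3*(J + J^(3/2))/(2*J))
H(f, d) = -3*f (H(f, d) = -4*f + f = -3*f)
(-5299/H(L(-3), 148) - 16472/(-9425)) - 1*(-7600) = (-5299*(-1/(3*(-3/2 - 3*I*√3/2))) - 16472/(-9425)) - 1*(-7600) = (-5299*(-1/(3*(-3/2 - 3*I*√3/2))) - 16472*(-1/9425)) + 7600 = (-5299*(-1/(3*(-3/2 - 3*I*√3/2))) + 568/325) + 7600 = (-5299/(9/2 + 9*I*√3/2) + 568/325) + 7600 = (568/325 - 5299/(9/2 + 9*I*√3/2)) + 7600 = 2470568/325 - 5299/(9/2 + 9*I*√3/2)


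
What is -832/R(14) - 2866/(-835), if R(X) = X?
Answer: -327298/5845 ≈ -55.996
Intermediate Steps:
-832/R(14) - 2866/(-835) = -832/14 - 2866/(-835) = -832*1/14 - 2866*(-1/835) = -416/7 + 2866/835 = -327298/5845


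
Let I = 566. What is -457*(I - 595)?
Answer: 13253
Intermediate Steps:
-457*(I - 595) = -457*(566 - 595) = -457*(-29) = 13253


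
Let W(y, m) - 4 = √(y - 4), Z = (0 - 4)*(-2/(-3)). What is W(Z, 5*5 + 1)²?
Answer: 28/3 + 16*I*√15/3 ≈ 9.3333 + 20.656*I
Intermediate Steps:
Z = -8/3 (Z = -(-8)*(-1)/3 = -4*⅔ = -8/3 ≈ -2.6667)
W(y, m) = 4 + √(-4 + y) (W(y, m) = 4 + √(y - 4) = 4 + √(-4 + y))
W(Z, 5*5 + 1)² = (4 + √(-4 - 8/3))² = (4 + √(-20/3))² = (4 + 2*I*√15/3)²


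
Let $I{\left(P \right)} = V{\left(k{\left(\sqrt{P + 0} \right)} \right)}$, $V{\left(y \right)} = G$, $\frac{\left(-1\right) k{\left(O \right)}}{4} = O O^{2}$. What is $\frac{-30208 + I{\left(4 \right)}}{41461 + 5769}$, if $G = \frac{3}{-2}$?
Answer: $- \frac{60419}{94460} \approx -0.63963$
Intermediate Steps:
$G = - \frac{3}{2}$ ($G = 3 \left(- \frac{1}{2}\right) = - \frac{3}{2} \approx -1.5$)
$k{\left(O \right)} = - 4 O^{3}$ ($k{\left(O \right)} = - 4 O O^{2} = - 4 O^{3}$)
$V{\left(y \right)} = - \frac{3}{2}$
$I{\left(P \right)} = - \frac{3}{2}$
$\frac{-30208 + I{\left(4 \right)}}{41461 + 5769} = \frac{-30208 - \frac{3}{2}}{41461 + 5769} = - \frac{60419}{2 \cdot 47230} = \left(- \frac{60419}{2}\right) \frac{1}{47230} = - \frac{60419}{94460}$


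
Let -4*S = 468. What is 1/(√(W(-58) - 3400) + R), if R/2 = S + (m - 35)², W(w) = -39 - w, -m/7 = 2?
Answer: 4568/20870005 - 7*I*√69/20870005 ≈ 0.00021888 - 2.7861e-6*I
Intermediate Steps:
m = -14 (m = -7*2 = -14)
S = -117 (S = -¼*468 = -117)
R = 4568 (R = 2*(-117 + (-14 - 35)²) = 2*(-117 + (-49)²) = 2*(-117 + 2401) = 2*2284 = 4568)
1/(√(W(-58) - 3400) + R) = 1/(√((-39 - 1*(-58)) - 3400) + 4568) = 1/(√((-39 + 58) - 3400) + 4568) = 1/(√(19 - 3400) + 4568) = 1/(√(-3381) + 4568) = 1/(7*I*√69 + 4568) = 1/(4568 + 7*I*√69)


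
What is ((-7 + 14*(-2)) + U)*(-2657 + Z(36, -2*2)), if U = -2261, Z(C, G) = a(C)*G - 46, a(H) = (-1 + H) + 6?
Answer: 6582632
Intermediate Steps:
a(H) = 5 + H
Z(C, G) = -46 + G*(5 + C) (Z(C, G) = (5 + C)*G - 46 = G*(5 + C) - 46 = -46 + G*(5 + C))
((-7 + 14*(-2)) + U)*(-2657 + Z(36, -2*2)) = ((-7 + 14*(-2)) - 2261)*(-2657 + (-46 + (-2*2)*(5 + 36))) = ((-7 - 28) - 2261)*(-2657 + (-46 - 4*41)) = (-35 - 2261)*(-2657 + (-46 - 164)) = -2296*(-2657 - 210) = -2296*(-2867) = 6582632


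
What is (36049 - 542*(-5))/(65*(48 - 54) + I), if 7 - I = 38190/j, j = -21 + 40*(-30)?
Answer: -15774913/143151 ≈ -110.20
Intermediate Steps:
j = -1221 (j = -21 - 1200 = -1221)
I = 15579/407 (I = 7 - 38190/(-1221) = 7 - 38190*(-1)/1221 = 7 - 1*(-12730/407) = 7 + 12730/407 = 15579/407 ≈ 38.278)
(36049 - 542*(-5))/(65*(48 - 54) + I) = (36049 - 542*(-5))/(65*(48 - 54) + 15579/407) = (36049 + 2710)/(65*(-6) + 15579/407) = 38759/(-390 + 15579/407) = 38759/(-143151/407) = 38759*(-407/143151) = -15774913/143151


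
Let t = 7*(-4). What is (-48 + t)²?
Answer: 5776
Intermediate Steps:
t = -28
(-48 + t)² = (-48 - 28)² = (-76)² = 5776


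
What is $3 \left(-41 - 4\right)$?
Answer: $-135$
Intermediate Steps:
$3 \left(-41 - 4\right) = 3 \left(-45\right) = -135$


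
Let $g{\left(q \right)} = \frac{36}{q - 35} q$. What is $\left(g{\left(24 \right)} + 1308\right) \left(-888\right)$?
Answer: $- \frac{12009312}{11} \approx -1.0918 \cdot 10^{6}$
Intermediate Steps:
$g{\left(q \right)} = \frac{36 q}{-35 + q}$ ($g{\left(q \right)} = \frac{36}{-35 + q} q = \frac{36 q}{-35 + q}$)
$\left(g{\left(24 \right)} + 1308\right) \left(-888\right) = \left(36 \cdot 24 \frac{1}{-35 + 24} + 1308\right) \left(-888\right) = \left(36 \cdot 24 \frac{1}{-11} + 1308\right) \left(-888\right) = \left(36 \cdot 24 \left(- \frac{1}{11}\right) + 1308\right) \left(-888\right) = \left(- \frac{864}{11} + 1308\right) \left(-888\right) = \frac{13524}{11} \left(-888\right) = - \frac{12009312}{11}$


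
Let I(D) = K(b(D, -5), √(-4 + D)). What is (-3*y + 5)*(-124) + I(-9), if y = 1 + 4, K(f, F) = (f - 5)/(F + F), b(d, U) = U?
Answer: 1240 + 5*I*√13/13 ≈ 1240.0 + 1.3868*I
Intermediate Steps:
K(f, F) = (-5 + f)/(2*F) (K(f, F) = (-5 + f)/((2*F)) = (-5 + f)*(1/(2*F)) = (-5 + f)/(2*F))
I(D) = -5/√(-4 + D) (I(D) = (-5 - 5)/(2*(√(-4 + D))) = (½)*(-10)/√(-4 + D) = -5/√(-4 + D))
y = 5
(-3*y + 5)*(-124) + I(-9) = (-3*5 + 5)*(-124) - 5/√(-4 - 9) = (-15 + 5)*(-124) - (-5)*I*√13/13 = -10*(-124) - (-5)*I*√13/13 = 1240 + 5*I*√13/13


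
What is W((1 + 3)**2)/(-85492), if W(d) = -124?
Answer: 31/21373 ≈ 0.0014504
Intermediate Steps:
W((1 + 3)**2)/(-85492) = -124/(-85492) = -124*(-1/85492) = 31/21373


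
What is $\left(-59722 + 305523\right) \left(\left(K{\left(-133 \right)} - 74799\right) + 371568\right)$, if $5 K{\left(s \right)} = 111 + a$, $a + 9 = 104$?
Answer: $\frac{364781219851}{5} \approx 7.2956 \cdot 10^{10}$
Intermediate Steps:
$a = 95$ ($a = -9 + 104 = 95$)
$K{\left(s \right)} = \frac{206}{5}$ ($K{\left(s \right)} = \frac{111 + 95}{5} = \frac{1}{5} \cdot 206 = \frac{206}{5}$)
$\left(-59722 + 305523\right) \left(\left(K{\left(-133 \right)} - 74799\right) + 371568\right) = \left(-59722 + 305523\right) \left(\left(\frac{206}{5} - 74799\right) + 371568\right) = 245801 \left(- \frac{373789}{5} + 371568\right) = 245801 \cdot \frac{1484051}{5} = \frac{364781219851}{5}$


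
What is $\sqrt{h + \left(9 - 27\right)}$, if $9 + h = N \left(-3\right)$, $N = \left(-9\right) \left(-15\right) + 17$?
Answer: $i \sqrt{483} \approx 21.977 i$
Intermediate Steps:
$N = 152$ ($N = 135 + 17 = 152$)
$h = -465$ ($h = -9 + 152 \left(-3\right) = -9 - 456 = -465$)
$\sqrt{h + \left(9 - 27\right)} = \sqrt{-465 + \left(9 - 27\right)} = \sqrt{-465 - 18} = \sqrt{-483} = i \sqrt{483}$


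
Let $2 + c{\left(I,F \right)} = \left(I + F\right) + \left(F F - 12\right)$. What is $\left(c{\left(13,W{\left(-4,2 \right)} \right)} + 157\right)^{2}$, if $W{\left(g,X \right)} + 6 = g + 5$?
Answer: $30976$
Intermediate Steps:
$W{\left(g,X \right)} = -1 + g$ ($W{\left(g,X \right)} = -6 + \left(g + 5\right) = -6 + \left(5 + g\right) = -1 + g$)
$c{\left(I,F \right)} = -14 + F + I + F^{2}$ ($c{\left(I,F \right)} = -2 + \left(\left(I + F\right) + \left(F F - 12\right)\right) = -2 + \left(\left(F + I\right) + \left(F^{2} - 12\right)\right) = -2 + \left(\left(F + I\right) + \left(-12 + F^{2}\right)\right) = -2 + \left(-12 + F + I + F^{2}\right) = -14 + F + I + F^{2}$)
$\left(c{\left(13,W{\left(-4,2 \right)} \right)} + 157\right)^{2} = \left(\left(-14 - 5 + 13 + \left(-1 - 4\right)^{2}\right) + 157\right)^{2} = \left(\left(-14 - 5 + 13 + \left(-5\right)^{2}\right) + 157\right)^{2} = \left(\left(-14 - 5 + 13 + 25\right) + 157\right)^{2} = \left(19 + 157\right)^{2} = 176^{2} = 30976$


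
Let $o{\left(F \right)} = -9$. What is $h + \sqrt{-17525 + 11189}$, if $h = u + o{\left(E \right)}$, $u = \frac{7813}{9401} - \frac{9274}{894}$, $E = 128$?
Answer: $- \frac{77920249}{4202247} + 24 i \sqrt{11} \approx -18.543 + 79.599 i$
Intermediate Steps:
$u = - \frac{40100026}{4202247}$ ($u = 7813 \cdot \frac{1}{9401} - \frac{4637}{447} = \frac{7813}{9401} - \frac{4637}{447} = - \frac{40100026}{4202247} \approx -9.5425$)
$h = - \frac{77920249}{4202247}$ ($h = - \frac{40100026}{4202247} - 9 = - \frac{77920249}{4202247} \approx -18.543$)
$h + \sqrt{-17525 + 11189} = - \frac{77920249}{4202247} + \sqrt{-17525 + 11189} = - \frac{77920249}{4202247} + \sqrt{-6336} = - \frac{77920249}{4202247} + 24 i \sqrt{11}$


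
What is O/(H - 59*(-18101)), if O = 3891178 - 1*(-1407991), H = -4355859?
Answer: -5299169/3287900 ≈ -1.6117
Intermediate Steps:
O = 5299169 (O = 3891178 + 1407991 = 5299169)
O/(H - 59*(-18101)) = 5299169/(-4355859 - 59*(-18101)) = 5299169/(-4355859 + 1067959) = 5299169/(-3287900) = 5299169*(-1/3287900) = -5299169/3287900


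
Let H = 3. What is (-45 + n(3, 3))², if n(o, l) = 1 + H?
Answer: 1681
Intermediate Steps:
n(o, l) = 4 (n(o, l) = 1 + 3 = 4)
(-45 + n(3, 3))² = (-45 + 4)² = (-41)² = 1681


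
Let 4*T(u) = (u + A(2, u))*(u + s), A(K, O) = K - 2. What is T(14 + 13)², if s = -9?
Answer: 59049/4 ≈ 14762.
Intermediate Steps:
A(K, O) = -2 + K
T(u) = u*(-9 + u)/4 (T(u) = ((u + (-2 + 2))*(u - 9))/4 = ((u + 0)*(-9 + u))/4 = (u*(-9 + u))/4 = u*(-9 + u)/4)
T(14 + 13)² = ((14 + 13)*(-9 + (14 + 13))/4)² = ((¼)*27*(-9 + 27))² = ((¼)*27*18)² = (243/2)² = 59049/4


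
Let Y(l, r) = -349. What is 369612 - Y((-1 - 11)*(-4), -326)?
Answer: 369961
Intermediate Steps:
369612 - Y((-1 - 11)*(-4), -326) = 369612 - 1*(-349) = 369612 + 349 = 369961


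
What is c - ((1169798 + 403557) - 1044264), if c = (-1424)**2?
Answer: 1498685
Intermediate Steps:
c = 2027776
c - ((1169798 + 403557) - 1044264) = 2027776 - ((1169798 + 403557) - 1044264) = 2027776 - (1573355 - 1044264) = 2027776 - 1*529091 = 2027776 - 529091 = 1498685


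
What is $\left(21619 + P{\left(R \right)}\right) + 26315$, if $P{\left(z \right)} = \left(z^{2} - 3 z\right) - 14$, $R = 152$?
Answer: $70568$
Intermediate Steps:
$P{\left(z \right)} = -14 + z^{2} - 3 z$
$\left(21619 + P{\left(R \right)}\right) + 26315 = \left(21619 - \left(470 - 23104\right)\right) + 26315 = \left(21619 - -22634\right) + 26315 = \left(21619 + 22634\right) + 26315 = 44253 + 26315 = 70568$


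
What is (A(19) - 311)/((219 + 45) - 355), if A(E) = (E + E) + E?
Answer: 254/91 ≈ 2.7912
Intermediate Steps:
A(E) = 3*E (A(E) = 2*E + E = 3*E)
(A(19) - 311)/((219 + 45) - 355) = (3*19 - 311)/((219 + 45) - 355) = (57 - 311)/(264 - 355) = -254/(-91) = -254*(-1/91) = 254/91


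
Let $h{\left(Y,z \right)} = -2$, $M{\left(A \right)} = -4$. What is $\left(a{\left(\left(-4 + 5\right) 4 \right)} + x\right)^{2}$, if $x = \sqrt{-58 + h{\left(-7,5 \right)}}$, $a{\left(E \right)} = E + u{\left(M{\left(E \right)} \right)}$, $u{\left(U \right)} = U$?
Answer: $-60$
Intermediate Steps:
$a{\left(E \right)} = -4 + E$ ($a{\left(E \right)} = E - 4 = -4 + E$)
$x = 2 i \sqrt{15}$ ($x = \sqrt{-58 - 2} = \sqrt{-60} = 2 i \sqrt{15} \approx 7.746 i$)
$\left(a{\left(\left(-4 + 5\right) 4 \right)} + x\right)^{2} = \left(\left(-4 + \left(-4 + 5\right) 4\right) + 2 i \sqrt{15}\right)^{2} = \left(\left(-4 + 1 \cdot 4\right) + 2 i \sqrt{15}\right)^{2} = \left(\left(-4 + 4\right) + 2 i \sqrt{15}\right)^{2} = \left(0 + 2 i \sqrt{15}\right)^{2} = \left(2 i \sqrt{15}\right)^{2} = -60$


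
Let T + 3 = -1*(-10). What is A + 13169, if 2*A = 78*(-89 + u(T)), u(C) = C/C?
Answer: 9737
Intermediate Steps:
T = 7 (T = -3 - 1*(-10) = -3 + 10 = 7)
u(C) = 1
A = -3432 (A = (78*(-89 + 1))/2 = (78*(-88))/2 = (1/2)*(-6864) = -3432)
A + 13169 = -3432 + 13169 = 9737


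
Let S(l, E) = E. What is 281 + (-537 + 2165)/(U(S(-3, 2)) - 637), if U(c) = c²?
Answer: 176245/633 ≈ 278.43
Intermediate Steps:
281 + (-537 + 2165)/(U(S(-3, 2)) - 637) = 281 + (-537 + 2165)/(2² - 637) = 281 + 1628/(4 - 637) = 281 + 1628/(-633) = 281 + 1628*(-1/633) = 281 - 1628/633 = 176245/633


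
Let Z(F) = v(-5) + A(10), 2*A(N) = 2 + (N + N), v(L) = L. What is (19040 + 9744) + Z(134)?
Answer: 28790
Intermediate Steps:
A(N) = 1 + N (A(N) = (2 + (N + N))/2 = (2 + 2*N)/2 = 1 + N)
Z(F) = 6 (Z(F) = -5 + (1 + 10) = -5 + 11 = 6)
(19040 + 9744) + Z(134) = (19040 + 9744) + 6 = 28784 + 6 = 28790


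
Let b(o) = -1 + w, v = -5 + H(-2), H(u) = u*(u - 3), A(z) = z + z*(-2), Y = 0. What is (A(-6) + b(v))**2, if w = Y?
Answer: 25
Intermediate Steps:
w = 0
A(z) = -z (A(z) = z - 2*z = -z)
H(u) = u*(-3 + u)
v = 5 (v = -5 - 2*(-3 - 2) = -5 - 2*(-5) = -5 + 10 = 5)
b(o) = -1 (b(o) = -1 + 0 = -1)
(A(-6) + b(v))**2 = (-1*(-6) - 1)**2 = (6 - 1)**2 = 5**2 = 25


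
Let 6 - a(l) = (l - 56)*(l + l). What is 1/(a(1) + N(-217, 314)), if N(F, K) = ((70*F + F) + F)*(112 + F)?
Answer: 1/1640636 ≈ 6.0952e-7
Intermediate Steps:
a(l) = 6 - 2*l*(-56 + l) (a(l) = 6 - (l - 56)*(l + l) = 6 - (-56 + l)*2*l = 6 - 2*l*(-56 + l))
N(F, K) = 72*F*(112 + F) (N(F, K) = (71*F + F)*(112 + F) = (72*F)*(112 + F) = 72*F*(112 + F))
1/(a(1) + N(-217, 314)) = 1/((6 - 2*1² + 112*1) + 72*(-217)*(112 - 217)) = 1/((6 - 2*1 + 112) + 72*(-217)*(-105)) = 1/((6 - 2 + 112) + 1640520) = 1/(116 + 1640520) = 1/1640636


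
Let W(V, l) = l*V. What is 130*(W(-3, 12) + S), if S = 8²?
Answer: 3640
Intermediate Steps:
W(V, l) = V*l
S = 64
130*(W(-3, 12) + S) = 130*(-3*12 + 64) = 130*(-36 + 64) = 130*28 = 3640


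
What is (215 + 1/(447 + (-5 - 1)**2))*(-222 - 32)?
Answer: -26376884/483 ≈ -54611.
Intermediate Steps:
(215 + 1/(447 + (-5 - 1)**2))*(-222 - 32) = (215 + 1/(447 + (-6)**2))*(-254) = (215 + 1/(447 + 36))*(-254) = (215 + 1/483)*(-254) = (103846/483)*(-254) = -26376884/483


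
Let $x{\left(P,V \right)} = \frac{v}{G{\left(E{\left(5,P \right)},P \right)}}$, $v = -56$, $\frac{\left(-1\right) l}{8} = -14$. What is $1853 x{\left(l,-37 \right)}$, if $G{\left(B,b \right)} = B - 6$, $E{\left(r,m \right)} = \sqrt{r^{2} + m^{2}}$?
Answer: $- \frac{622608}{12533} - \frac{103768 \sqrt{12569}}{12533} \approx -977.91$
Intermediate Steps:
$l = 112$ ($l = \left(-8\right) \left(-14\right) = 112$)
$E{\left(r,m \right)} = \sqrt{m^{2} + r^{2}}$
$G{\left(B,b \right)} = -6 + B$ ($G{\left(B,b \right)} = B - 6 = -6 + B$)
$x{\left(P,V \right)} = - \frac{56}{-6 + \sqrt{25 + P^{2}}}$ ($x{\left(P,V \right)} = - \frac{56}{-6 + \sqrt{P^{2} + 5^{2}}} = - \frac{56}{-6 + \sqrt{P^{2} + 25}} = - \frac{56}{-6 + \sqrt{25 + P^{2}}}$)
$1853 x{\left(l,-37 \right)} = 1853 \left(- \frac{56}{-6 + \sqrt{25 + 112^{2}}}\right) = 1853 \left(- \frac{56}{-6 + \sqrt{25 + 12544}}\right) = 1853 \left(- \frac{56}{-6 + \sqrt{12569}}\right) = - \frac{103768}{-6 + \sqrt{12569}}$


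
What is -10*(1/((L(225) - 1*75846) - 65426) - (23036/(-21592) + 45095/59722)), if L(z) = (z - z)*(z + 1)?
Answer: -17749750664725/5692897047604 ≈ -3.1179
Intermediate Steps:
L(z) = 0 (L(z) = 0*(1 + z) = 0)
-10*(1/((L(225) - 1*75846) - 65426) - (23036/(-21592) + 45095/59722)) = -10*(1/((0 - 1*75846) - 65426) - (23036/(-21592) + 45095/59722)) = -10*(1/((0 - 75846) - 65426) - (23036*(-1/21592) + 45095*(1/59722))) = -10*(1/(-75846 - 65426) - (-5759/5398 + 45095/59722)) = -10*(1/(-141272) - 1*(-25129047/80594839)) = -10*(-1/141272 + 25129047/80594839) = -10*3549950132945/11385794095208 = -17749750664725/5692897047604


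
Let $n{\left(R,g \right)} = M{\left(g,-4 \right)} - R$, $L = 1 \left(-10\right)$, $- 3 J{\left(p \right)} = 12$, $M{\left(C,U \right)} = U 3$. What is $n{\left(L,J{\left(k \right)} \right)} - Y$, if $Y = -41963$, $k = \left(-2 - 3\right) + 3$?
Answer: $41961$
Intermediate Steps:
$M{\left(C,U \right)} = 3 U$
$k = -2$ ($k = -5 + 3 = -2$)
$J{\left(p \right)} = -4$ ($J{\left(p \right)} = \left(- \frac{1}{3}\right) 12 = -4$)
$L = -10$
$n{\left(R,g \right)} = -12 - R$ ($n{\left(R,g \right)} = 3 \left(-4\right) - R = -12 - R$)
$n{\left(L,J{\left(k \right)} \right)} - Y = \left(-12 - -10\right) - -41963 = \left(-12 + 10\right) + 41963 = -2 + 41963 = 41961$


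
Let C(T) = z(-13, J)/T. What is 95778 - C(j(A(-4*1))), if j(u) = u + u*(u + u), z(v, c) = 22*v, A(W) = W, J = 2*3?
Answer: 1341035/14 ≈ 95788.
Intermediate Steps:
J = 6
j(u) = u + 2*u² (j(u) = u + u*(2*u) = u + 2*u²)
C(T) = -286/T (C(T) = (22*(-13))/T = -286/T)
95778 - C(j(A(-4*1))) = 95778 - (-286)/((-4*1)*(1 + 2*(-4*1))) = 95778 - (-286)/((-4*(1 + 2*(-4)))) = 95778 - (-286)/((-4*(1 - 8))) = 95778 - (-286)/((-4*(-7))) = 95778 - (-286)/28 = 95778 - 1*(-143/14) = 95778 + 143/14 = 1341035/14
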